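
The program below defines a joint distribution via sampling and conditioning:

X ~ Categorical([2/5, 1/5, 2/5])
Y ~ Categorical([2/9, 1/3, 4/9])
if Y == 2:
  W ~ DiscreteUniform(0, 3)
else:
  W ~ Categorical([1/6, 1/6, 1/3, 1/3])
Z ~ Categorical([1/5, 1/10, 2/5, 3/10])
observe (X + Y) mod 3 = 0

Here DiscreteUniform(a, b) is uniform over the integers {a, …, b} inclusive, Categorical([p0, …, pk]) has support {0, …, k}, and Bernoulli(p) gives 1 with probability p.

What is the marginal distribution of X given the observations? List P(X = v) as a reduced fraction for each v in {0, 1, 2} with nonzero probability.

Enumerate traces; 48 have nonzero weight after conditioning:
  (X=0, Y=0, W=0, Z=0) weight 2/675
  (X=0, Y=0, W=0, Z=1) weight 1/675
  (X=0, Y=0, W=0, Z=2) weight 4/675
  (X=0, Y=0, W=0, Z=3) weight 1/225
  (X=0, Y=0, W=1, Z=0) weight 2/675
  (X=0, Y=0, W=1, Z=1) weight 1/675
  (X=0, Y=0, W=1, Z=2) weight 4/675
  (X=0, Y=0, W=1, Z=3) weight 1/225
  (X=1, Y=2, W=0, Z=0) weight 1/225
  (X=2, Y=1, W=0, Z=0) weight 1/225
  … 38 more
Group by X:
  weight(X=0) = 4/45
  weight(X=1) = 4/45
  weight(X=2) = 2/15
Total weight = 4/45 + 4/45 + 2/15 = 14/45
P(X=0 | obs) = 4/45 / 14/45 = 2/7
P(X=1 | obs) = 4/45 / 14/45 = 2/7
P(X=2 | obs) = 2/15 / 14/45 = 3/7

P(X=0) = 2/7, P(X=1) = 2/7, P(X=2) = 3/7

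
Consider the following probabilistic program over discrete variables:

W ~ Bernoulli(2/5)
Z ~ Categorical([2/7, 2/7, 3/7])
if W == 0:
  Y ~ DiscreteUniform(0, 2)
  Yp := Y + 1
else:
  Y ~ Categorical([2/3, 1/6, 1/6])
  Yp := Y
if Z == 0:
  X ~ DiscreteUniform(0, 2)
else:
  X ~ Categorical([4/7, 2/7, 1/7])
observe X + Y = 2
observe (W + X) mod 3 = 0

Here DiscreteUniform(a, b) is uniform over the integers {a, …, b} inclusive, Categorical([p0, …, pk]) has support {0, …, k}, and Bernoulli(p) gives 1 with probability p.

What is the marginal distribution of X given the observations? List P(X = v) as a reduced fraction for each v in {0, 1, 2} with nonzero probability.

P(X=0) = 111/169, P(X=2) = 58/169

Enumerate traces; 6 have nonzero weight after conditioning:
  (W=0, Z=0, Y=2, X=0) weight 2/105
  (W=0, Z=1, Y=2, X=0) weight 8/245
  (W=0, Z=2, Y=2, X=0) weight 12/245
  (W=1, Z=0, Y=0, X=2) weight 8/315
  (W=1, Z=1, Y=0, X=2) weight 8/735
  (W=1, Z=2, Y=0, X=2) weight 4/245
Group by X:
  weight(X=0) = 74/735
  weight(X=2) = 116/2205
Total weight = 74/735 + 116/2205 = 338/2205
P(X=0 | obs) = 74/735 / 338/2205 = 111/169
P(X=2 | obs) = 116/2205 / 338/2205 = 58/169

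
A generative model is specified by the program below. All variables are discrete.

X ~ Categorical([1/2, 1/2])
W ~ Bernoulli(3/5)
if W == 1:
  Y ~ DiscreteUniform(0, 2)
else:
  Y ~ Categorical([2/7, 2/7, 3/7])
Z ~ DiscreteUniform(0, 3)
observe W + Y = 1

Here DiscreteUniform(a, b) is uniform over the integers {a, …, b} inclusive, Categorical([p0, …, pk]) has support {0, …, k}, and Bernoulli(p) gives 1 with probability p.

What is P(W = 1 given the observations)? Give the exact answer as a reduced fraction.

P(W = 1 | obs) = 7/11

Enumerate traces; 16 have nonzero weight after conditioning:
  (X=0, W=0, Y=1, Z=0) weight 1/70
  (X=0, W=0, Y=1, Z=1) weight 1/70
  (X=0, W=0, Y=1, Z=2) weight 1/70
  (X=0, W=0, Y=1, Z=3) weight 1/70
  (X=0, W=1, Y=0, Z=0) weight 1/40
  (X=0, W=1, Y=0, Z=1) weight 1/40
  (X=0, W=1, Y=0, Z=2) weight 1/40
  (X=0, W=1, Y=0, Z=3) weight 1/40
  … 8 more
Group by W:
  weight(W=0) = 4/35
  weight(W=1) = 1/5
Total weight = 4/35 + 1/5 = 11/35
P(W=0 | obs) = 4/35 / 11/35 = 4/11
P(W=1 | obs) = 1/5 / 11/35 = 7/11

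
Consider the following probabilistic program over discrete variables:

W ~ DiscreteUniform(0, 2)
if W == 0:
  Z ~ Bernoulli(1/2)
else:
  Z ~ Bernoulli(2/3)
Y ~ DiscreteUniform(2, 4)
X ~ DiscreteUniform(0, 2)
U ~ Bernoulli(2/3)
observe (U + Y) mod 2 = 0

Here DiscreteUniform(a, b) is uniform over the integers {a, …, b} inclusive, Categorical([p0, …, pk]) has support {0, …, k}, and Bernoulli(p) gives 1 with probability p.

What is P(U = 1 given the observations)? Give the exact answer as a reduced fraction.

Enumerate traces; 54 have nonzero weight after conditioning:
  (W=0, Z=0, Y=2, X=0, U=0) weight 1/162
  (W=0, Z=0, Y=2, X=1, U=0) weight 1/162
  (W=0, Z=0, Y=2, X=2, U=0) weight 1/162
  (W=0, Z=0, Y=3, X=0, U=1) weight 1/81
  (W=0, Z=0, Y=3, X=1, U=1) weight 1/81
  (W=0, Z=0, Y=3, X=2, U=1) weight 1/81
  (W=0, Z=0, Y=4, X=0, U=0) weight 1/162
  (W=0, Z=0, Y=4, X=1, U=0) weight 1/162
  … 46 more
Group by U:
  weight(U=0) = 2/9
  weight(U=1) = 2/9
Total weight = 2/9 + 2/9 = 4/9
P(U=0 | obs) = 2/9 / 4/9 = 1/2
P(U=1 | obs) = 2/9 / 4/9 = 1/2

P(U = 1 | obs) = 1/2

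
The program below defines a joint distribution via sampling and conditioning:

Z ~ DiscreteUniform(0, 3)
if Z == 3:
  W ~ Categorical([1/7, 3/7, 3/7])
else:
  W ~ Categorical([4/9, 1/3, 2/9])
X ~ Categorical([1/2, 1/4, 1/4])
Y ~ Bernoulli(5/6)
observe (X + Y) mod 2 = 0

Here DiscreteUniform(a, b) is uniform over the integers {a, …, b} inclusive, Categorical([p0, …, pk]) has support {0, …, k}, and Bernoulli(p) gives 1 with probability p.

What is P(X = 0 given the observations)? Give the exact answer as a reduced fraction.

P(X = 0 | obs) = 1/4

Enumerate traces; 36 have nonzero weight after conditioning:
  (Z=0, W=0, X=0, Y=0) weight 1/108
  (Z=0, W=0, X=1, Y=1) weight 5/216
  (Z=0, W=0, X=2, Y=0) weight 1/216
  (Z=0, W=1, X=0, Y=0) weight 1/144
  (Z=0, W=1, X=1, Y=1) weight 5/288
  (Z=0, W=1, X=2, Y=0) weight 1/288
  (Z=0, W=2, X=0, Y=0) weight 1/216
  (Z=0, W=2, X=1, Y=1) weight 5/432
  … 28 more
Group by X:
  weight(X=0) = 1/12
  weight(X=1) = 5/24
  weight(X=2) = 1/24
Total weight = 1/12 + 5/24 + 1/24 = 1/3
P(X=0 | obs) = 1/12 / 1/3 = 1/4
P(X=1 | obs) = 5/24 / 1/3 = 5/8
P(X=2 | obs) = 1/24 / 1/3 = 1/8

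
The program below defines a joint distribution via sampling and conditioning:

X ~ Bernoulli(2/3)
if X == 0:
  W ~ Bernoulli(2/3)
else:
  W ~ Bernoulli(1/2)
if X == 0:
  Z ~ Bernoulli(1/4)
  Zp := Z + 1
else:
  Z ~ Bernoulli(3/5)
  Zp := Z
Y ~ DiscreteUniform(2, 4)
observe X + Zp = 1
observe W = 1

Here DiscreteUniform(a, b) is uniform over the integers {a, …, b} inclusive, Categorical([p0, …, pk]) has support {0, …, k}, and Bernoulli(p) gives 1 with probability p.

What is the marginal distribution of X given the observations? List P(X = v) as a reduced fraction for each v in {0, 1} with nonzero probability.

P(X=0) = 5/9, P(X=1) = 4/9

Enumerate traces; 6 have nonzero weight after conditioning:
  (X=0, W=1, Z=0, Y=2) weight 1/18
  (X=0, W=1, Z=0, Y=3) weight 1/18
  (X=0, W=1, Z=0, Y=4) weight 1/18
  (X=1, W=1, Z=0, Y=2) weight 2/45
  (X=1, W=1, Z=0, Y=3) weight 2/45
  (X=1, W=1, Z=0, Y=4) weight 2/45
Group by X:
  weight(X=0) = 1/6
  weight(X=1) = 2/15
Total weight = 1/6 + 2/15 = 3/10
P(X=0 | obs) = 1/6 / 3/10 = 5/9
P(X=1 | obs) = 2/15 / 3/10 = 4/9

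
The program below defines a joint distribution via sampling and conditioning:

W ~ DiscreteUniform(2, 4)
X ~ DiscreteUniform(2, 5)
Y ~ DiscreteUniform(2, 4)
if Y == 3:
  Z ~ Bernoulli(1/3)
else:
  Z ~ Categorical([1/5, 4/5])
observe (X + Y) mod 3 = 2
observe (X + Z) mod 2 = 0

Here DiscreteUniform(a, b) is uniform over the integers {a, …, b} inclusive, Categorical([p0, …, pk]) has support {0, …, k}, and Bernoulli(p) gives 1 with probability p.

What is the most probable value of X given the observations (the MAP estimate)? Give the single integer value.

Enumerate traces; 12 have nonzero weight after conditioning:
  (W=2, X=2, Y=3, Z=0) weight 1/54
  (W=2, X=3, Y=2, Z=1) weight 1/45
  (W=2, X=4, Y=4, Z=0) weight 1/180
  (W=2, X=5, Y=3, Z=1) weight 1/108
  (W=3, X=2, Y=3, Z=0) weight 1/54
  (W=3, X=3, Y=2, Z=1) weight 1/45
  (W=3, X=4, Y=4, Z=0) weight 1/180
  (W=3, X=5, Y=3, Z=1) weight 1/108
  … 4 more
Group by X:
  weight(X=2) = 1/18
  weight(X=3) = 1/15
  weight(X=4) = 1/60
  weight(X=5) = 1/36
Total weight = 1/18 + 1/15 + 1/60 + 1/36 = 1/6
P(X=2 | obs) = 1/18 / 1/6 = 1/3
P(X=3 | obs) = 1/15 / 1/6 = 2/5
P(X=4 | obs) = 1/60 / 1/6 = 1/10
P(X=5 | obs) = 1/36 / 1/6 = 1/6
argmax = 3

argmax_v P(X = v | obs) = 3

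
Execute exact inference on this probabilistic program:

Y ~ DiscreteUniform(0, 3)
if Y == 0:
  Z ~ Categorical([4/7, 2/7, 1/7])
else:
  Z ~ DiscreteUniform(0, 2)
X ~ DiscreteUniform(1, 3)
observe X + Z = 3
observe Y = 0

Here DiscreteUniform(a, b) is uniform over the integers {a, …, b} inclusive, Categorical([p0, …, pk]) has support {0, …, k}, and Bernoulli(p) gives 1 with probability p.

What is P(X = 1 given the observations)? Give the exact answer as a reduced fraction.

Enumerate traces; 3 have nonzero weight after conditioning:
  (Y=0, Z=0, X=3) weight 1/21
  (Y=0, Z=1, X=2) weight 1/42
  (Y=0, Z=2, X=1) weight 1/84
Group by X:
  weight(X=1) = 1/84
  weight(X=2) = 1/42
  weight(X=3) = 1/21
Total weight = 1/84 + 1/42 + 1/21 = 1/12
P(X=1 | obs) = 1/84 / 1/12 = 1/7
P(X=2 | obs) = 1/42 / 1/12 = 2/7
P(X=3 | obs) = 1/21 / 1/12 = 4/7

P(X = 1 | obs) = 1/7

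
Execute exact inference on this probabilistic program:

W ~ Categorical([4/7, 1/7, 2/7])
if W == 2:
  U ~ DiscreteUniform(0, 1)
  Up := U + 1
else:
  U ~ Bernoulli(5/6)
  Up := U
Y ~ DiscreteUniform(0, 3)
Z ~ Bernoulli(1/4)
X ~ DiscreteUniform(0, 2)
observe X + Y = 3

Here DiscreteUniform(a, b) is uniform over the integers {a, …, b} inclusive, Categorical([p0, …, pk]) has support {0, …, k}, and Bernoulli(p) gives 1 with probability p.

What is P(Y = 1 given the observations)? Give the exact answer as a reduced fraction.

P(Y = 1 | obs) = 1/3

Enumerate traces; 36 have nonzero weight after conditioning:
  (W=0, U=0, Y=1, Z=0, X=2) weight 1/168
  (W=0, U=0, Y=1, Z=1, X=2) weight 1/504
  (W=0, U=0, Y=2, Z=0, X=1) weight 1/168
  (W=0, U=0, Y=2, Z=1, X=1) weight 1/504
  (W=0, U=0, Y=3, Z=0, X=0) weight 1/168
  (W=0, U=0, Y=3, Z=1, X=0) weight 1/504
  (W=0, U=1, Y=1, Z=0, X=2) weight 5/168
  (W=0, U=1, Y=1, Z=1, X=2) weight 5/504
  … 28 more
Group by Y:
  weight(Y=1) = 1/12
  weight(Y=2) = 1/12
  weight(Y=3) = 1/12
Total weight = 1/12 + 1/12 + 1/12 = 1/4
P(Y=1 | obs) = 1/12 / 1/4 = 1/3
P(Y=2 | obs) = 1/12 / 1/4 = 1/3
P(Y=3 | obs) = 1/12 / 1/4 = 1/3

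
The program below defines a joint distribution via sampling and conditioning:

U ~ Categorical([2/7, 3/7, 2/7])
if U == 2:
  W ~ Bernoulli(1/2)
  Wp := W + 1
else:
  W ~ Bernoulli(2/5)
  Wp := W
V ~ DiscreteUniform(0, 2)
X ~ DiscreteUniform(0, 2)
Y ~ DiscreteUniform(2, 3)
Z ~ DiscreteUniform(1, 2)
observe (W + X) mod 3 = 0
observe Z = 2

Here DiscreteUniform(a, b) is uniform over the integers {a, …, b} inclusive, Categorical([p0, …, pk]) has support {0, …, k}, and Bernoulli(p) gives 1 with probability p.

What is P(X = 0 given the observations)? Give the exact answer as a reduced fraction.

Enumerate traces; 36 have nonzero weight after conditioning:
  (U=0, W=0, V=0, X=0, Y=2, Z=2) weight 1/210
  (U=0, W=0, V=0, X=0, Y=3, Z=2) weight 1/210
  (U=0, W=0, V=1, X=0, Y=2, Z=2) weight 1/210
  (U=0, W=0, V=1, X=0, Y=3, Z=2) weight 1/210
  (U=0, W=0, V=2, X=0, Y=2, Z=2) weight 1/210
  (U=0, W=0, V=2, X=0, Y=3, Z=2) weight 1/210
  (U=0, W=1, V=0, X=2, Y=2, Z=2) weight 1/315
  (U=0, W=1, V=0, X=2, Y=3, Z=2) weight 1/315
  … 28 more
Group by X:
  weight(X=0) = 2/21
  weight(X=2) = 1/14
Total weight = 2/21 + 1/14 = 1/6
P(X=0 | obs) = 2/21 / 1/6 = 4/7
P(X=2 | obs) = 1/14 / 1/6 = 3/7

P(X = 0 | obs) = 4/7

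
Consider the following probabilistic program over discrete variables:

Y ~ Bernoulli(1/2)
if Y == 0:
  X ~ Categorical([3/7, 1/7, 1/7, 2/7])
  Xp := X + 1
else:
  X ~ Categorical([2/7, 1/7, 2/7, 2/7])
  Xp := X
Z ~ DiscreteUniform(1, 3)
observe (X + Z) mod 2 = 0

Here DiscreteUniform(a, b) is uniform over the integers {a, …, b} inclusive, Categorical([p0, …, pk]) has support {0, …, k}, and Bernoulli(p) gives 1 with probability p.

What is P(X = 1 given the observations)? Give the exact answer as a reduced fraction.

P(X = 1 | obs) = 1/5

Enumerate traces; 12 have nonzero weight after conditioning:
  (Y=0, X=0, Z=2) weight 1/14
  (Y=0, X=1, Z=1) weight 1/42
  (Y=0, X=1, Z=3) weight 1/42
  (Y=0, X=2, Z=2) weight 1/42
  (Y=0, X=3, Z=1) weight 1/21
  (Y=0, X=3, Z=3) weight 1/21
  (Y=1, X=0, Z=2) weight 1/21
  (Y=1, X=1, Z=1) weight 1/42
  … 4 more
Group by X:
  weight(X=0) = 5/42
  weight(X=1) = 2/21
  weight(X=2) = 1/14
  weight(X=3) = 4/21
Total weight = 5/42 + 2/21 + 1/14 + 4/21 = 10/21
P(X=0 | obs) = 5/42 / 10/21 = 1/4
P(X=1 | obs) = 2/21 / 10/21 = 1/5
P(X=2 | obs) = 1/14 / 10/21 = 3/20
P(X=3 | obs) = 4/21 / 10/21 = 2/5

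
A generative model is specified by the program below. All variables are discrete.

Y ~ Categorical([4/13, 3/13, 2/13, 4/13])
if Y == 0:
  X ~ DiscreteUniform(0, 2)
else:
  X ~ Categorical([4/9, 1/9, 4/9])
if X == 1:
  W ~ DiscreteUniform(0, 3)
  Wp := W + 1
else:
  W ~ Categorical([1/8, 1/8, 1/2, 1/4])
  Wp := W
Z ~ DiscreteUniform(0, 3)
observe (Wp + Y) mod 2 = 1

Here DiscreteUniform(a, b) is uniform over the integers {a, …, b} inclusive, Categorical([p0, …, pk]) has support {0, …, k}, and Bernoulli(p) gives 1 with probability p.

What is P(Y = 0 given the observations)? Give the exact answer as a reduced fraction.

Enumerate traces; 96 have nonzero weight after conditioning:
  (Y=0, X=0, W=1, Z=0) weight 1/312
  (Y=0, X=0, W=1, Z=1) weight 1/312
  (Y=0, X=0, W=1, Z=2) weight 1/312
  (Y=0, X=0, W=1, Z=3) weight 1/312
  (Y=0, X=0, W=3, Z=0) weight 1/156
  (Y=0, X=0, W=3, Z=1) weight 1/156
  (Y=0, X=0, W=3, Z=2) weight 1/156
  (Y=0, X=0, W=3, Z=3) weight 1/156
  (Y=1, X=0, W=0, Z=0) weight 1/312
  (Y=2, X=0, W=1, Z=0) weight 1/468
  … 86 more
Group by Y:
  weight(Y=0) = 5/39
  weight(Y=1) = 11/78
  weight(Y=2) = 7/117
  weight(Y=3) = 22/117
Total weight = 5/39 + 11/78 + 7/117 + 22/117 = 121/234
P(Y=0 | obs) = 5/39 / 121/234 = 30/121
P(Y=1 | obs) = 11/78 / 121/234 = 3/11
P(Y=2 | obs) = 7/117 / 121/234 = 14/121
P(Y=3 | obs) = 22/117 / 121/234 = 4/11

P(Y = 0 | obs) = 30/121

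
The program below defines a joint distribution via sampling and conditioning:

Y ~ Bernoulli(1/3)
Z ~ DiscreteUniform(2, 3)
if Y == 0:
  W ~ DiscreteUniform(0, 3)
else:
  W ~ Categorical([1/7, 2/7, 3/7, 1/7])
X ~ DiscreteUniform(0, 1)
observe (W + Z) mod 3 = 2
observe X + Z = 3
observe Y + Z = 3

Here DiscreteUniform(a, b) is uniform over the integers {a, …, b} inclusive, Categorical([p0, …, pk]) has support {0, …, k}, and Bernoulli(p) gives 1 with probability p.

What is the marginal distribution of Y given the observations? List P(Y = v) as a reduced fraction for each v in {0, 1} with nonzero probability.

Enumerate traces; 3 have nonzero weight after conditioning:
  (Y=0, Z=3, W=2, X=0) weight 1/24
  (Y=1, Z=2, W=0, X=1) weight 1/84
  (Y=1, Z=2, W=3, X=1) weight 1/84
Group by Y:
  weight(Y=0) = 1/24
  weight(Y=1) = 1/42
Total weight = 1/24 + 1/42 = 11/168
P(Y=0 | obs) = 1/24 / 11/168 = 7/11
P(Y=1 | obs) = 1/42 / 11/168 = 4/11

P(Y=0) = 7/11, P(Y=1) = 4/11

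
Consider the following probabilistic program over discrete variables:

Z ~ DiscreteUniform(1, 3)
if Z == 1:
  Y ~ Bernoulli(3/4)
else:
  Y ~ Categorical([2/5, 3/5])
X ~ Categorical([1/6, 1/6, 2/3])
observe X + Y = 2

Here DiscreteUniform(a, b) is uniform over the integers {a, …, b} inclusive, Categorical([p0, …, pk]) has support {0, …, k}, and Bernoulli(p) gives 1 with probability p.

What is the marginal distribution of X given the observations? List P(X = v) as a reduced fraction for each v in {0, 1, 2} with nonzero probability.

Enumerate traces; 6 have nonzero weight after conditioning:
  (Z=1, Y=0, X=2) weight 1/18
  (Z=1, Y=1, X=1) weight 1/24
  (Z=2, Y=0, X=2) weight 4/45
  (Z=2, Y=1, X=1) weight 1/30
  (Z=3, Y=0, X=2) weight 4/45
  (Z=3, Y=1, X=1) weight 1/30
Group by X:
  weight(X=1) = 13/120
  weight(X=2) = 7/30
Total weight = 13/120 + 7/30 = 41/120
P(X=1 | obs) = 13/120 / 41/120 = 13/41
P(X=2 | obs) = 7/30 / 41/120 = 28/41

P(X=1) = 13/41, P(X=2) = 28/41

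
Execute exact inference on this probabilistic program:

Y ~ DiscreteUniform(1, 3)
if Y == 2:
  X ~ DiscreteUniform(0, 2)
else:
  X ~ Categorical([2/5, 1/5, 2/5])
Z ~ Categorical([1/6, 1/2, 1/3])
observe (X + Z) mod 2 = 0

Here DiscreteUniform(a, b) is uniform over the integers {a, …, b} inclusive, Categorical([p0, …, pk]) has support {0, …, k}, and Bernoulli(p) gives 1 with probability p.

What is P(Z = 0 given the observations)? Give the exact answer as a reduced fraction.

P(Z = 0 | obs) = 34/135

Enumerate traces; 15 have nonzero weight after conditioning:
  (Y=1, X=0, Z=0) weight 1/45
  (Y=1, X=0, Z=2) weight 2/45
  (Y=1, X=1, Z=1) weight 1/30
  (Y=1, X=2, Z=0) weight 1/45
  (Y=1, X=2, Z=2) weight 2/45
  (Y=2, X=0, Z=0) weight 1/54
  (Y=2, X=0, Z=2) weight 1/27
  (Y=2, X=1, Z=1) weight 1/18
  … 7 more
Group by Z:
  weight(Z=0) = 17/135
  weight(Z=1) = 11/90
  weight(Z=2) = 34/135
Total weight = 17/135 + 11/90 + 34/135 = 1/2
P(Z=0 | obs) = 17/135 / 1/2 = 34/135
P(Z=1 | obs) = 11/90 / 1/2 = 11/45
P(Z=2 | obs) = 34/135 / 1/2 = 68/135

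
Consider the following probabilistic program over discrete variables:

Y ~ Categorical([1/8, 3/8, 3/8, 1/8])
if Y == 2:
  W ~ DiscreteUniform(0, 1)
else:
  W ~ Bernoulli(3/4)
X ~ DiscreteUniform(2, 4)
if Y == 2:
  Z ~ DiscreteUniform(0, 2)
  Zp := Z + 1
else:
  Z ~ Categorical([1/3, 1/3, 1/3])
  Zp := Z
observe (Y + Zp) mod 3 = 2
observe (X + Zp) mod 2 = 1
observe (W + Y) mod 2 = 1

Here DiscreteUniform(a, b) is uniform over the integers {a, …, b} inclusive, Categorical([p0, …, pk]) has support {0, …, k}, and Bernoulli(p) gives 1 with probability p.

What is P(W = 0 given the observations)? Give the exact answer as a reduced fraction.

P(W = 0 | obs) = 7/22

Enumerate traces; 6 have nonzero weight after conditioning:
  (Y=0, W=1, X=3, Z=2) weight 1/96
  (Y=1, W=0, X=2, Z=1) weight 1/96
  (Y=1, W=0, X=4, Z=1) weight 1/96
  (Y=2, W=1, X=2, Z=2) weight 1/48
  (Y=2, W=1, X=4, Z=2) weight 1/48
  (Y=3, W=0, X=3, Z=2) weight 1/288
Group by W:
  weight(W=0) = 7/288
  weight(W=1) = 5/96
Total weight = 7/288 + 5/96 = 11/144
P(W=0 | obs) = 7/288 / 11/144 = 7/22
P(W=1 | obs) = 5/96 / 11/144 = 15/22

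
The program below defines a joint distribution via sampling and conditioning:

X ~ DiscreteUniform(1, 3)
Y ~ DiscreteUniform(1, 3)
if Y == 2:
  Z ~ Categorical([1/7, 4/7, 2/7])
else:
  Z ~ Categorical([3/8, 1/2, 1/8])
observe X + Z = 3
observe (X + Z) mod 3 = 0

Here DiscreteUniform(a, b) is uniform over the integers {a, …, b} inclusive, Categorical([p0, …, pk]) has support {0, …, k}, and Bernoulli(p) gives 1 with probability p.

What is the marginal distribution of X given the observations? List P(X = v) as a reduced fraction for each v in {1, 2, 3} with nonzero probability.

Enumerate traces; 9 have nonzero weight after conditioning:
  (X=1, Y=1, Z=2) weight 1/72
  (X=1, Y=2, Z=2) weight 2/63
  (X=1, Y=3, Z=2) weight 1/72
  (X=2, Y=1, Z=1) weight 1/18
  (X=2, Y=2, Z=1) weight 4/63
  (X=2, Y=3, Z=1) weight 1/18
  (X=3, Y=1, Z=0) weight 1/24
  (X=3, Y=2, Z=0) weight 1/63
  … 1 more
Group by X:
  weight(X=1) = 5/84
  weight(X=2) = 11/63
  weight(X=3) = 25/252
Total weight = 5/84 + 11/63 + 25/252 = 1/3
P(X=1 | obs) = 5/84 / 1/3 = 5/28
P(X=2 | obs) = 11/63 / 1/3 = 11/21
P(X=3 | obs) = 25/252 / 1/3 = 25/84

P(X=1) = 5/28, P(X=2) = 11/21, P(X=3) = 25/84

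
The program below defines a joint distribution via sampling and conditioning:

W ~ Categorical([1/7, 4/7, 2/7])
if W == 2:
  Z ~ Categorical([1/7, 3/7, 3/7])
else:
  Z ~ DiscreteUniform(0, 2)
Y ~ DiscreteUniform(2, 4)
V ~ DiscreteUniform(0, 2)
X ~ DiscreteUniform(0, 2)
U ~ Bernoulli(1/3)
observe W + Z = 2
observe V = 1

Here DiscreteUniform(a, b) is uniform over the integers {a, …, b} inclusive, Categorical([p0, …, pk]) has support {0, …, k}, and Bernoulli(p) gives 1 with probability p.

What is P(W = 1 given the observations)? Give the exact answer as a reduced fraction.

Enumerate traces; 54 have nonzero weight after conditioning:
  (W=0, Z=2, Y=2, V=1, X=0, U=0) weight 2/1701
  (W=0, Z=2, Y=2, V=1, X=0, U=1) weight 1/1701
  (W=0, Z=2, Y=2, V=1, X=1, U=0) weight 2/1701
  (W=0, Z=2, Y=2, V=1, X=1, U=1) weight 1/1701
  (W=0, Z=2, Y=2, V=1, X=2, U=0) weight 2/1701
  (W=0, Z=2, Y=2, V=1, X=2, U=1) weight 1/1701
  (W=0, Z=2, Y=3, V=1, X=0, U=0) weight 2/1701
  (W=0, Z=2, Y=3, V=1, X=0, U=1) weight 1/1701
  (W=1, Z=1, Y=2, V=1, X=0, U=0) weight 8/1701
  (W=2, Z=0, Y=2, V=1, X=0, U=0) weight 4/3969
  … 44 more
Group by W:
  weight(W=0) = 1/63
  weight(W=1) = 4/63
  weight(W=2) = 2/147
Total weight = 1/63 + 4/63 + 2/147 = 41/441
P(W=0 | obs) = 1/63 / 41/441 = 7/41
P(W=1 | obs) = 4/63 / 41/441 = 28/41
P(W=2 | obs) = 2/147 / 41/441 = 6/41

P(W = 1 | obs) = 28/41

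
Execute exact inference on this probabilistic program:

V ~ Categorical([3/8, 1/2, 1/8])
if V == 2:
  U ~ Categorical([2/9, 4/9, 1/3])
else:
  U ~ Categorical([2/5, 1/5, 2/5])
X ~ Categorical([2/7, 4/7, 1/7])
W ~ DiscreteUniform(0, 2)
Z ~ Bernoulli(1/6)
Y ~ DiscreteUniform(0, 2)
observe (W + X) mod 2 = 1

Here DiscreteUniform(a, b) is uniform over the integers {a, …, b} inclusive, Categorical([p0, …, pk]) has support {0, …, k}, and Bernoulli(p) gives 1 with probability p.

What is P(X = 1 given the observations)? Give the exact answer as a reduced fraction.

P(X = 1 | obs) = 8/11

Enumerate traces; 216 have nonzero weight after conditioning:
  (V=0, U=0, X=0, W=1, Z=0, Y=0) weight 1/252
  (V=0, U=0, X=0, W=1, Z=0, Y=1) weight 1/252
  (V=0, U=0, X=0, W=1, Z=0, Y=2) weight 1/252
  (V=0, U=0, X=0, W=1, Z=1, Y=0) weight 1/1260
  (V=0, U=0, X=0, W=1, Z=1, Y=1) weight 1/1260
  (V=0, U=0, X=0, W=1, Z=1, Y=2) weight 1/1260
  (V=0, U=0, X=1, W=0, Z=0, Y=0) weight 1/126
  (V=0, U=0, X=1, W=0, Z=0, Y=1) weight 1/126
  (V=0, U=0, X=2, W=1, Z=0, Y=0) weight 1/504
  … 207 more
Group by X:
  weight(X=0) = 2/21
  weight(X=1) = 8/21
  weight(X=2) = 1/21
Total weight = 2/21 + 8/21 + 1/21 = 11/21
P(X=0 | obs) = 2/21 / 11/21 = 2/11
P(X=1 | obs) = 8/21 / 11/21 = 8/11
P(X=2 | obs) = 1/21 / 11/21 = 1/11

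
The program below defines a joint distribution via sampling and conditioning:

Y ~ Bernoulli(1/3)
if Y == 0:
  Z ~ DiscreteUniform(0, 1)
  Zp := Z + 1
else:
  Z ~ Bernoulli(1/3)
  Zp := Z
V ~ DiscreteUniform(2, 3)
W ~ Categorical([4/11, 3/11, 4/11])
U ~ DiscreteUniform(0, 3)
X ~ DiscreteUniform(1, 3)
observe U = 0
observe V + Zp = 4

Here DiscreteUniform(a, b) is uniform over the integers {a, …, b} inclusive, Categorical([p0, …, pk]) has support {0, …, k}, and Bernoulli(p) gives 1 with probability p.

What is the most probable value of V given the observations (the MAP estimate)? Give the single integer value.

Enumerate traces; 27 have nonzero weight after conditioning:
  (Y=0, Z=0, V=3, W=0, U=0, X=1) weight 1/198
  (Y=0, Z=0, V=3, W=0, U=0, X=2) weight 1/198
  (Y=0, Z=0, V=3, W=0, U=0, X=3) weight 1/198
  (Y=0, Z=0, V=3, W=1, U=0, X=1) weight 1/264
  (Y=0, Z=0, V=3, W=1, U=0, X=2) weight 1/264
  (Y=0, Z=0, V=3, W=1, U=0, X=3) weight 1/264
  (Y=0, Z=0, V=3, W=2, U=0, X=1) weight 1/198
  (Y=0, Z=0, V=3, W=2, U=0, X=2) weight 1/198
  (Y=0, Z=1, V=2, W=0, U=0, X=1) weight 1/198
  … 18 more
Group by V:
  weight(V=2) = 1/24
  weight(V=3) = 1/18
Total weight = 1/24 + 1/18 = 7/72
P(V=2 | obs) = 1/24 / 7/72 = 3/7
P(V=3 | obs) = 1/18 / 7/72 = 4/7
argmax = 3

argmax_v P(V = v | obs) = 3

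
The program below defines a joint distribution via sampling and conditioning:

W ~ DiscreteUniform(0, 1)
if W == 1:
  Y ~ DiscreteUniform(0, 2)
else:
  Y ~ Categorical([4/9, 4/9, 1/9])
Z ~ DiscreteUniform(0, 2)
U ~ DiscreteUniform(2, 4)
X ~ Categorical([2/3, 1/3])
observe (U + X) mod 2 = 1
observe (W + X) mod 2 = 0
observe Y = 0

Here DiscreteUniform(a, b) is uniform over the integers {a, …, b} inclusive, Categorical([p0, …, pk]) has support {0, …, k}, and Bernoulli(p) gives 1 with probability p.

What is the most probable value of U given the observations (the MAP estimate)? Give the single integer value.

argmax_v P(U = v | obs) = 3

Enumerate traces; 9 have nonzero weight after conditioning:
  (W=0, Y=0, Z=0, U=3, X=0) weight 4/243
  (W=0, Y=0, Z=1, U=3, X=0) weight 4/243
  (W=0, Y=0, Z=2, U=3, X=0) weight 4/243
  (W=1, Y=0, Z=0, U=2, X=1) weight 1/162
  (W=1, Y=0, Z=0, U=4, X=1) weight 1/162
  (W=1, Y=0, Z=1, U=2, X=1) weight 1/162
  (W=1, Y=0, Z=1, U=4, X=1) weight 1/162
  (W=1, Y=0, Z=2, U=2, X=1) weight 1/162
  … 1 more
Group by U:
  weight(U=2) = 1/54
  weight(U=3) = 4/81
  weight(U=4) = 1/54
Total weight = 1/54 + 4/81 + 1/54 = 7/81
P(U=2 | obs) = 1/54 / 7/81 = 3/14
P(U=3 | obs) = 4/81 / 7/81 = 4/7
P(U=4 | obs) = 1/54 / 7/81 = 3/14
argmax = 3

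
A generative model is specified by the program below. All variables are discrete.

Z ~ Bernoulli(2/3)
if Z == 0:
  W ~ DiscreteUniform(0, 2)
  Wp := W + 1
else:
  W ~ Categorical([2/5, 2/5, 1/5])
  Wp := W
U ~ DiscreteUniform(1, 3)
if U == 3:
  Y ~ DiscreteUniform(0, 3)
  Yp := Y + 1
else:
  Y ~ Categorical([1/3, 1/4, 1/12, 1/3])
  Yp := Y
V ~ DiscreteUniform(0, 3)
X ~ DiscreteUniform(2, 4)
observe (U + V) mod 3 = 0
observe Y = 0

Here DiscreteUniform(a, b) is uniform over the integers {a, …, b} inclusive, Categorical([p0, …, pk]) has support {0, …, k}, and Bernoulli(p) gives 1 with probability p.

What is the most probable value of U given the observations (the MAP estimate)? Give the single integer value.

Enumerate traces; 72 have nonzero weight after conditioning:
  (Z=0, W=0, U=1, Y=0, V=2, X=2) weight 1/972
  (Z=0, W=0, U=1, Y=0, V=2, X=3) weight 1/972
  (Z=0, W=0, U=1, Y=0, V=2, X=4) weight 1/972
  (Z=0, W=0, U=2, Y=0, V=1, X=2) weight 1/972
  (Z=0, W=0, U=2, Y=0, V=1, X=3) weight 1/972
  (Z=0, W=0, U=2, Y=0, V=1, X=4) weight 1/972
  (Z=0, W=0, U=3, Y=0, V=0, X=2) weight 1/1296
  (Z=0, W=0, U=3, Y=0, V=0, X=3) weight 1/1296
  … 64 more
Group by U:
  weight(U=1) = 1/36
  weight(U=2) = 1/36
  weight(U=3) = 1/24
Total weight = 1/36 + 1/36 + 1/24 = 7/72
P(U=1 | obs) = 1/36 / 7/72 = 2/7
P(U=2 | obs) = 1/36 / 7/72 = 2/7
P(U=3 | obs) = 1/24 / 7/72 = 3/7
argmax = 3

argmax_v P(U = v | obs) = 3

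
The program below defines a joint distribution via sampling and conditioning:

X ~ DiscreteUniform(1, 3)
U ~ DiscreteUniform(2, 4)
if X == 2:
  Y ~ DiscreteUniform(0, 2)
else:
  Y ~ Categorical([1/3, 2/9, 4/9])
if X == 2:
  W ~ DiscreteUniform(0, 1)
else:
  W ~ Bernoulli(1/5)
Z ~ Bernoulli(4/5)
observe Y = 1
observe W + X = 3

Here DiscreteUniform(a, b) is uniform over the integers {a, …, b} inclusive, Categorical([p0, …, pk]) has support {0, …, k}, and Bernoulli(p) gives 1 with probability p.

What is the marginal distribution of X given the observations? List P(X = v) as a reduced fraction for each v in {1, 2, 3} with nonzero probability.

P(X=2) = 15/31, P(X=3) = 16/31

Enumerate traces; 12 have nonzero weight after conditioning:
  (X=2, U=2, Y=1, W=1, Z=0) weight 1/270
  (X=2, U=2, Y=1, W=1, Z=1) weight 2/135
  (X=2, U=3, Y=1, W=1, Z=0) weight 1/270
  (X=2, U=3, Y=1, W=1, Z=1) weight 2/135
  (X=2, U=4, Y=1, W=1, Z=0) weight 1/270
  (X=2, U=4, Y=1, W=1, Z=1) weight 2/135
  (X=3, U=2, Y=1, W=0, Z=0) weight 8/2025
  (X=3, U=2, Y=1, W=0, Z=1) weight 32/2025
  … 4 more
Group by X:
  weight(X=2) = 1/18
  weight(X=3) = 8/135
Total weight = 1/18 + 8/135 = 31/270
P(X=2 | obs) = 1/18 / 31/270 = 15/31
P(X=3 | obs) = 8/135 / 31/270 = 16/31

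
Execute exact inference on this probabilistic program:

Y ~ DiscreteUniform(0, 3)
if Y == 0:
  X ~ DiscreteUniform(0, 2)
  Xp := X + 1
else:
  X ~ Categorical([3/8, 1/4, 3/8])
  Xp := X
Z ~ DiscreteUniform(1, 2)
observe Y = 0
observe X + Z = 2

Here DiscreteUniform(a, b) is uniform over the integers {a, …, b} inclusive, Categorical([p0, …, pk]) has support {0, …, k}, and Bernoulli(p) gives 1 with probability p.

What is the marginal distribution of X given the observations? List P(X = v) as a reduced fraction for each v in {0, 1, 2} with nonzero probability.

P(X=0) = 1/2, P(X=1) = 1/2

Enumerate traces; 2 have nonzero weight after conditioning:
  (Y=0, X=0, Z=2) weight 1/24
  (Y=0, X=1, Z=1) weight 1/24
Group by X:
  weight(X=0) = 1/24
  weight(X=1) = 1/24
Total weight = 1/24 + 1/24 = 1/12
P(X=0 | obs) = 1/24 / 1/12 = 1/2
P(X=1 | obs) = 1/24 / 1/12 = 1/2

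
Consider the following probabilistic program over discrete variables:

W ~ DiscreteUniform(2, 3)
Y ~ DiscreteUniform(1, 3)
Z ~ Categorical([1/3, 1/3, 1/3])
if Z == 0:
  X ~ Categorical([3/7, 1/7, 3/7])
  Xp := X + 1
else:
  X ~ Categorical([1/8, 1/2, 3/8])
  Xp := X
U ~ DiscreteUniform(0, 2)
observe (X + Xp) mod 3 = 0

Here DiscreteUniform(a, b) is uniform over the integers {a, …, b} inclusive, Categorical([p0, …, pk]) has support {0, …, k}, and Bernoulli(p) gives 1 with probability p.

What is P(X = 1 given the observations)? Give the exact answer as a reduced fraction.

Enumerate traces; 54 have nonzero weight after conditioning:
  (W=2, Y=1, Z=0, X=1, U=0) weight 1/378
  (W=2, Y=1, Z=0, X=1, U=1) weight 1/378
  (W=2, Y=1, Z=0, X=1, U=2) weight 1/378
  (W=2, Y=1, Z=1, X=0, U=0) weight 1/432
  (W=2, Y=1, Z=1, X=0, U=1) weight 1/432
  (W=2, Y=1, Z=1, X=0, U=2) weight 1/432
  (W=2, Y=1, Z=2, X=0, U=0) weight 1/432
  (W=2, Y=1, Z=2, X=0, U=1) weight 1/432
  … 46 more
Group by X:
  weight(X=0) = 1/12
  weight(X=1) = 1/21
Total weight = 1/12 + 1/21 = 11/84
P(X=0 | obs) = 1/12 / 11/84 = 7/11
P(X=1 | obs) = 1/21 / 11/84 = 4/11

P(X = 1 | obs) = 4/11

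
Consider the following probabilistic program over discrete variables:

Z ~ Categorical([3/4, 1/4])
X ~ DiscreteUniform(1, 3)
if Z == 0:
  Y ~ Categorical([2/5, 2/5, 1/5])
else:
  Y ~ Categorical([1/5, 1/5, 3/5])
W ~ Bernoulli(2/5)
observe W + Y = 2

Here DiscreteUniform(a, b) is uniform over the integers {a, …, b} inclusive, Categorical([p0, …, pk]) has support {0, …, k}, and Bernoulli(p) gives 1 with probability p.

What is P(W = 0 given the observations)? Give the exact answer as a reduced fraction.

P(W = 0 | obs) = 9/16

Enumerate traces; 12 have nonzero weight after conditioning:
  (Z=0, X=1, Y=1, W=1) weight 1/25
  (Z=0, X=1, Y=2, W=0) weight 3/100
  (Z=0, X=2, Y=1, W=1) weight 1/25
  (Z=0, X=2, Y=2, W=0) weight 3/100
  (Z=0, X=3, Y=1, W=1) weight 1/25
  (Z=0, X=3, Y=2, W=0) weight 3/100
  (Z=1, X=1, Y=1, W=1) weight 1/150
  (Z=1, X=1, Y=2, W=0) weight 3/100
  … 4 more
Group by W:
  weight(W=0) = 9/50
  weight(W=1) = 7/50
Total weight = 9/50 + 7/50 = 8/25
P(W=0 | obs) = 9/50 / 8/25 = 9/16
P(W=1 | obs) = 7/50 / 8/25 = 7/16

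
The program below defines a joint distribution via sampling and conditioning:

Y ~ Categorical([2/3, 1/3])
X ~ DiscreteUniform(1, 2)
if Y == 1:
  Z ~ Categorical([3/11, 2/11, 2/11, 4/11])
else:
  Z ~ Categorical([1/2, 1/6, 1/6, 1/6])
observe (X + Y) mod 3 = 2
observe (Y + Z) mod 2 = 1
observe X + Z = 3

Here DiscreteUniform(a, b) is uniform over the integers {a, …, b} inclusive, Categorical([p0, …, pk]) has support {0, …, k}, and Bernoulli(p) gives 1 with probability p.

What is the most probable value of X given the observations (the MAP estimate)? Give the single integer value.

Enumerate traces; 2 have nonzero weight after conditioning:
  (Y=0, X=2, Z=1) weight 1/18
  (Y=1, X=1, Z=2) weight 1/33
Group by X:
  weight(X=1) = 1/33
  weight(X=2) = 1/18
Total weight = 1/33 + 1/18 = 17/198
P(X=1 | obs) = 1/33 / 17/198 = 6/17
P(X=2 | obs) = 1/18 / 17/198 = 11/17
argmax = 2

argmax_v P(X = v | obs) = 2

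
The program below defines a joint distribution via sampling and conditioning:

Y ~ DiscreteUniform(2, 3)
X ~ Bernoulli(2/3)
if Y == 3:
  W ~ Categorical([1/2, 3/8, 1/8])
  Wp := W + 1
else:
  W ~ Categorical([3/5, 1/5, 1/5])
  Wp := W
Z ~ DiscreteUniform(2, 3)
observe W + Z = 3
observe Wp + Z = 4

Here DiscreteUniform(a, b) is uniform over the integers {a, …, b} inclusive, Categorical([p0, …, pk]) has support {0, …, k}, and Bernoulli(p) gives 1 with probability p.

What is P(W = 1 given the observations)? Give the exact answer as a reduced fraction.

P(W = 1 | obs) = 3/7

Enumerate traces; 4 have nonzero weight after conditioning:
  (Y=3, X=0, W=0, Z=3) weight 1/24
  (Y=3, X=0, W=1, Z=2) weight 1/32
  (Y=3, X=1, W=0, Z=3) weight 1/12
  (Y=3, X=1, W=1, Z=2) weight 1/16
Group by W:
  weight(W=0) = 1/8
  weight(W=1) = 3/32
Total weight = 1/8 + 3/32 = 7/32
P(W=0 | obs) = 1/8 / 7/32 = 4/7
P(W=1 | obs) = 3/32 / 7/32 = 3/7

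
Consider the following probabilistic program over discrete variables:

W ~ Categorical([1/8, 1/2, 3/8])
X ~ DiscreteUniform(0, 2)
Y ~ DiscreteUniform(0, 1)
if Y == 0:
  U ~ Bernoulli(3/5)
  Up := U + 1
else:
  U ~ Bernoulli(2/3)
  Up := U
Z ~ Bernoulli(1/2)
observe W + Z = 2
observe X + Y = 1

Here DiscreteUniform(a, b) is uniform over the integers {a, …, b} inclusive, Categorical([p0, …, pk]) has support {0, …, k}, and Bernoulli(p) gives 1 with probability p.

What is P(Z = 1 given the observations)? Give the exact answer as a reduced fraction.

Enumerate traces; 8 have nonzero weight after conditioning:
  (W=1, X=0, Y=1, U=0, Z=1) weight 1/72
  (W=1, X=0, Y=1, U=1, Z=1) weight 1/36
  (W=1, X=1, Y=0, U=0, Z=1) weight 1/60
  (W=1, X=1, Y=0, U=1, Z=1) weight 1/40
  (W=2, X=0, Y=1, U=0, Z=0) weight 1/96
  (W=2, X=0, Y=1, U=1, Z=0) weight 1/48
  (W=2, X=1, Y=0, U=0, Z=0) weight 1/80
  (W=2, X=1, Y=0, U=1, Z=0) weight 3/160
Group by Z:
  weight(Z=0) = 1/16
  weight(Z=1) = 1/12
Total weight = 1/16 + 1/12 = 7/48
P(Z=0 | obs) = 1/16 / 7/48 = 3/7
P(Z=1 | obs) = 1/12 / 7/48 = 4/7

P(Z = 1 | obs) = 4/7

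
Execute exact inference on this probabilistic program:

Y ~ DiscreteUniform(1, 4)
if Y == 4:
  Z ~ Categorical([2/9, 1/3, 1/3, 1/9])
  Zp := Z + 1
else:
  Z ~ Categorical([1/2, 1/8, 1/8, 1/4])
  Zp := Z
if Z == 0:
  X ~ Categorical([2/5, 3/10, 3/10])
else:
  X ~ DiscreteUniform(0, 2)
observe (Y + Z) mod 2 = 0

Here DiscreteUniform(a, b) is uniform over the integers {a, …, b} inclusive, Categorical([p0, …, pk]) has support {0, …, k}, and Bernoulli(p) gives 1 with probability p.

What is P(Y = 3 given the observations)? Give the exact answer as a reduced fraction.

Enumerate traces; 24 have nonzero weight after conditioning:
  (Y=1, Z=1, X=0) weight 1/96
  (Y=1, Z=1, X=1) weight 1/96
  (Y=1, Z=1, X=2) weight 1/96
  (Y=1, Z=3, X=0) weight 1/48
  (Y=1, Z=3, X=1) weight 1/48
  (Y=1, Z=3, X=2) weight 1/48
  (Y=2, Z=0, X=0) weight 1/20
  (Y=2, Z=0, X=1) weight 3/80
  (Y=3, Z=1, X=0) weight 1/96
  (Y=4, Z=0, X=0) weight 1/45
  … 14 more
Group by Y:
  weight(Y=1) = 3/32
  weight(Y=2) = 5/32
  weight(Y=3) = 3/32
  weight(Y=4) = 5/36
Total weight = 3/32 + 5/32 + 3/32 + 5/36 = 139/288
P(Y=1 | obs) = 3/32 / 139/288 = 27/139
P(Y=2 | obs) = 5/32 / 139/288 = 45/139
P(Y=3 | obs) = 3/32 / 139/288 = 27/139
P(Y=4 | obs) = 5/36 / 139/288 = 40/139

P(Y = 3 | obs) = 27/139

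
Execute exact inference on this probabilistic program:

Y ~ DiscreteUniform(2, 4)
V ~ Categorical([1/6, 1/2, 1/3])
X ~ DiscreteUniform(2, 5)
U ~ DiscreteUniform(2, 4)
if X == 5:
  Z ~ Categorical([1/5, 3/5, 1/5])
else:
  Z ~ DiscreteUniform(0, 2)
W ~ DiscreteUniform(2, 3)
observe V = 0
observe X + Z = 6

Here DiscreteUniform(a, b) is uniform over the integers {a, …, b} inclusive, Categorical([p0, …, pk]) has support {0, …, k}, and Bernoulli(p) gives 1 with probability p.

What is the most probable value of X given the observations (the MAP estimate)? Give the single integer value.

Enumerate traces; 36 have nonzero weight after conditioning:
  (Y=2, V=0, X=4, U=2, Z=2, W=2) weight 1/1296
  (Y=2, V=0, X=4, U=2, Z=2, W=3) weight 1/1296
  (Y=2, V=0, X=4, U=3, Z=2, W=2) weight 1/1296
  (Y=2, V=0, X=4, U=3, Z=2, W=3) weight 1/1296
  (Y=2, V=0, X=4, U=4, Z=2, W=2) weight 1/1296
  (Y=2, V=0, X=4, U=4, Z=2, W=3) weight 1/1296
  (Y=2, V=0, X=5, U=2, Z=1, W=2) weight 1/720
  (Y=2, V=0, X=5, U=2, Z=1, W=3) weight 1/720
  … 28 more
Group by X:
  weight(X=4) = 1/72
  weight(X=5) = 1/40
Total weight = 1/72 + 1/40 = 7/180
P(X=4 | obs) = 1/72 / 7/180 = 5/14
P(X=5 | obs) = 1/40 / 7/180 = 9/14
argmax = 5

argmax_v P(X = v | obs) = 5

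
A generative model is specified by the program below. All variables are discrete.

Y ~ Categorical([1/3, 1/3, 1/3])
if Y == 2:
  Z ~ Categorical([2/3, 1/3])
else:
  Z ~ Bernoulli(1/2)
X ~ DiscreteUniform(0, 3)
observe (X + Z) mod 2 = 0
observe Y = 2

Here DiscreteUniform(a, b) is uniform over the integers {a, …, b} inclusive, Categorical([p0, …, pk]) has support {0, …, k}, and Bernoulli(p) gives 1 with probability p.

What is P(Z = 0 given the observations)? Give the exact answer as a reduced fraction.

Enumerate traces; 4 have nonzero weight after conditioning:
  (Y=2, Z=0, X=0) weight 1/18
  (Y=2, Z=0, X=2) weight 1/18
  (Y=2, Z=1, X=1) weight 1/36
  (Y=2, Z=1, X=3) weight 1/36
Group by Z:
  weight(Z=0) = 1/9
  weight(Z=1) = 1/18
Total weight = 1/9 + 1/18 = 1/6
P(Z=0 | obs) = 1/9 / 1/6 = 2/3
P(Z=1 | obs) = 1/18 / 1/6 = 1/3

P(Z = 0 | obs) = 2/3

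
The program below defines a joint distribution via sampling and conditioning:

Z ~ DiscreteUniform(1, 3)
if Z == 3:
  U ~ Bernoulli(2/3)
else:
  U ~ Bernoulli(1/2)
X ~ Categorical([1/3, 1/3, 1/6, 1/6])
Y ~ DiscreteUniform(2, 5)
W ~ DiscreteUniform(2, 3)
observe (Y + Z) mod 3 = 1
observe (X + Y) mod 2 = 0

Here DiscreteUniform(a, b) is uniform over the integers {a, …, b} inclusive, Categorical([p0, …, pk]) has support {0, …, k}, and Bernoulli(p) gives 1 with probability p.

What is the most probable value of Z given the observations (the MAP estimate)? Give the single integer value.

Enumerate traces; 32 have nonzero weight after conditioning:
  (Z=1, U=0, X=1, Y=3, W=2) weight 1/144
  (Z=1, U=0, X=1, Y=3, W=3) weight 1/144
  (Z=1, U=0, X=3, Y=3, W=2) weight 1/288
  (Z=1, U=0, X=3, Y=3, W=3) weight 1/288
  (Z=1, U=1, X=1, Y=3, W=2) weight 1/144
  (Z=1, U=1, X=1, Y=3, W=3) weight 1/144
  (Z=1, U=1, X=3, Y=3, W=2) weight 1/288
  (Z=1, U=1, X=3, Y=3, W=3) weight 1/288
  (Z=2, U=0, X=0, Y=2, W=2) weight 1/144
  (Z=3, U=0, X=0, Y=4, W=2) weight 1/216
  … 22 more
Group by Z:
  weight(Z=1) = 1/24
  weight(Z=2) = 1/12
  weight(Z=3) = 1/24
Total weight = 1/24 + 1/12 + 1/24 = 1/6
P(Z=1 | obs) = 1/24 / 1/6 = 1/4
P(Z=2 | obs) = 1/12 / 1/6 = 1/2
P(Z=3 | obs) = 1/24 / 1/6 = 1/4
argmax = 2

argmax_v P(Z = v | obs) = 2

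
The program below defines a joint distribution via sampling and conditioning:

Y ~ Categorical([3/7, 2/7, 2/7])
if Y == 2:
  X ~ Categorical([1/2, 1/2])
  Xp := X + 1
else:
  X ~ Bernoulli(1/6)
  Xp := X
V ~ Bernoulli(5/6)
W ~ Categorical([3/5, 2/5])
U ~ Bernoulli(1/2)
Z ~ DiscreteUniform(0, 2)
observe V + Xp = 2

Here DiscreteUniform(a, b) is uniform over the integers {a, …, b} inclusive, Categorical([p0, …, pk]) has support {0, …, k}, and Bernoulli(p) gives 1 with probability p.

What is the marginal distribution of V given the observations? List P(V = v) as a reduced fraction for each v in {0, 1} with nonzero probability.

Enumerate traces; 48 have nonzero weight after conditioning:
  (Y=0, X=1, V=1, W=0, U=0, Z=0) weight 1/168
  (Y=0, X=1, V=1, W=0, U=0, Z=1) weight 1/168
  (Y=0, X=1, V=1, W=0, U=0, Z=2) weight 1/168
  (Y=0, X=1, V=1, W=0, U=1, Z=0) weight 1/168
  (Y=0, X=1, V=1, W=0, U=1, Z=1) weight 1/168
  (Y=0, X=1, V=1, W=0, U=1, Z=2) weight 1/168
  (Y=0, X=1, V=1, W=1, U=0, Z=0) weight 1/252
  (Y=0, X=1, V=1, W=1, U=0, Z=1) weight 1/252
  (Y=2, X=1, V=0, W=0, U=0, Z=0) weight 1/420
  … 39 more
Group by V:
  weight(V=0) = 1/42
  weight(V=1) = 55/252
Total weight = 1/42 + 55/252 = 61/252
P(V=0 | obs) = 1/42 / 61/252 = 6/61
P(V=1 | obs) = 55/252 / 61/252 = 55/61

P(V=0) = 6/61, P(V=1) = 55/61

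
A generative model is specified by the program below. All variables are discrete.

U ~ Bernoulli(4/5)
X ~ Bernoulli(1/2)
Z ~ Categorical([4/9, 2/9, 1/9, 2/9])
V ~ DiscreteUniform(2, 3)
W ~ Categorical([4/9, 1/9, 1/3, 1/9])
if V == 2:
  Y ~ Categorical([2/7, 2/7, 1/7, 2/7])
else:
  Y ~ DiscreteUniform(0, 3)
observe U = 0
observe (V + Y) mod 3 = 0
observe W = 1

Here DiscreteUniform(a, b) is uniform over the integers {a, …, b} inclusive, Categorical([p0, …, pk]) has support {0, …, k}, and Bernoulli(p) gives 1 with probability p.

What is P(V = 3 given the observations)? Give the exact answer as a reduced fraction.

Enumerate traces; 24 have nonzero weight after conditioning:
  (U=0, X=0, Z=0, V=2, W=1, Y=1) weight 2/2835
  (U=0, X=0, Z=0, V=3, W=1, Y=0) weight 1/1620
  (U=0, X=0, Z=0, V=3, W=1, Y=3) weight 1/1620
  (U=0, X=0, Z=1, V=2, W=1, Y=1) weight 1/2835
  (U=0, X=0, Z=1, V=3, W=1, Y=0) weight 1/3240
  (U=0, X=0, Z=1, V=3, W=1, Y=3) weight 1/3240
  (U=0, X=0, Z=2, V=2, W=1, Y=1) weight 1/5670
  (U=0, X=0, Z=2, V=3, W=1, Y=0) weight 1/6480
  … 16 more
Group by V:
  weight(V=2) = 1/315
  weight(V=3) = 1/180
Total weight = 1/315 + 1/180 = 11/1260
P(V=2 | obs) = 1/315 / 11/1260 = 4/11
P(V=3 | obs) = 1/180 / 11/1260 = 7/11

P(V = 3 | obs) = 7/11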